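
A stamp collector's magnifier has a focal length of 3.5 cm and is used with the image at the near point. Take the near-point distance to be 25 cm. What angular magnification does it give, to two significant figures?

M = 1 + D/f = 1 + 25/3.5 = 8.143.

8.1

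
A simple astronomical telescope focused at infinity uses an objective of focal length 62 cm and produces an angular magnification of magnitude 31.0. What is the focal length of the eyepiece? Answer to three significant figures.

2.00 cm

|M| = f_obj/f_eye, so f_eye = f_obj/|M| = 62/31.0 = 2.000 cm.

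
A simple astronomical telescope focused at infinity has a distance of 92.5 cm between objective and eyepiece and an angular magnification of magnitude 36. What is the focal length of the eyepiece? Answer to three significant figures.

In normal adjustment the tube length equals f_obj + f_eye and |M| = f_obj/f_eye.
So f_obj = 36 f_eye and 36 f_eye + f_eye = 92.5 cm, giving f_eye = 92.5/37 = 2.500 cm and f_obj = 90.000 cm.

2.50 cm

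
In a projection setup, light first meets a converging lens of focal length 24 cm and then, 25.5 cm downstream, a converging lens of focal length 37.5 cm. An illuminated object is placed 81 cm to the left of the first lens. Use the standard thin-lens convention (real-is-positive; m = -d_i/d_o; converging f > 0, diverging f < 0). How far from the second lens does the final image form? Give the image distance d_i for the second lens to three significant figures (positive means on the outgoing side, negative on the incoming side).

7.00 cm

Applying the thin-lens equation to the first lens, 1/24 = 1/81 + 1/d_i1, which gives d_i1 = 34.105 cm.
This image would form 34.105 cm past lens 1, i.e. 8.605 cm beyond lens 2, so it is a virtual object for lens 2: d_o2 = 25.5 - 34.105 = -8.605 cm.
Applying the thin-lens equation again with f_2 = 37.5 cm and d_o2 = -8.605 cm gives d_i2 = 6.999 cm.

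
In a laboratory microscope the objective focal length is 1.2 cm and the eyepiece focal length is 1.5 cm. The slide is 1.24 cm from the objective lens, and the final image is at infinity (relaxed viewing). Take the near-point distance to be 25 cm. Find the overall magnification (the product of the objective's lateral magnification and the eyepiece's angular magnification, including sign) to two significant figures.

Objective: 1/d_i = 1/f_obj - 1/d_o = 1/1.2 - 1/1.24 = 0.02688 cm^-1, so d_i = 37.200 cm.
m_obj = -d_i/d_o = -37.200/1.24 = -30.000.
Eyepiece angular magnification (image at infinity): M_eye = D/f_e = 25/1.5 = 16.667.
Overall M = m_obj x M_eye = (-30.000)(16.667) = -500.00.

-500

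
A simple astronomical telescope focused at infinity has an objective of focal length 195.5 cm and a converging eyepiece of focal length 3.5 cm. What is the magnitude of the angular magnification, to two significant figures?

56

|M| = f_obj/|f_eye| = 195.5/3.5 = 55.857.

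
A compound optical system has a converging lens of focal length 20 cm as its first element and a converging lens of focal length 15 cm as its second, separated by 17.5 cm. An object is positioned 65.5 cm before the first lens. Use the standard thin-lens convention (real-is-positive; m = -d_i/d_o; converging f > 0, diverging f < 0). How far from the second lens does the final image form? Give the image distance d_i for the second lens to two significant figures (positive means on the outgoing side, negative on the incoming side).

6.4 cm

Lens 1: 1/d_i1 = 1/f_1 - 1/d_o1 = 1/20 - 1/65.5 = 0.03473 cm^-1, so d_i1 = 28.791 cm.
This image would form 28.791 cm past lens 1, i.e. 11.291 cm beyond lens 2, so it is a virtual object for lens 2: d_o2 = 17.5 - 28.791 = -11.291 cm.
Lens 2: 1/d_i2 = 1/f_2 - 1/d_o2 = 1/15 - 1/(-11.291) = 0.15523 cm^-1, so d_i2 = 6.442 cm.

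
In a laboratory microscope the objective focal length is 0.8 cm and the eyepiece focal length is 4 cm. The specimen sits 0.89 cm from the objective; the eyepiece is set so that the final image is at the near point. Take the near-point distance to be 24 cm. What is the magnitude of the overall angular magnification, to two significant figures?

Objective: 1/d_i = 1/f_obj - 1/d_o = 1/0.8 - 1/0.89 = 0.12640 cm^-1, so d_i = 7.911 cm.
m_obj = -d_i/d_o = -7.911/0.89 = -8.889.
Eyepiece angular magnification (image at near point): M_eye = 1 + D/f_e = 1 + 24/4 = 7.000.
Overall M = m_obj x M_eye = (-8.889)(7.000) = -62.22.
|M| = 62.22.

62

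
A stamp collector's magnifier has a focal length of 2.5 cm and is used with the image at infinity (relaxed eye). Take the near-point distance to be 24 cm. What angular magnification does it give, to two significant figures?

9.6

M = D/f = 24/2.5 = 9.600.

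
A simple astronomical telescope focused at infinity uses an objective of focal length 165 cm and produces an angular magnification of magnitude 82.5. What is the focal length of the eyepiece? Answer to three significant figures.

|M| = f_obj/f_eye, so f_eye = f_obj/|M| = 165/82.5 = 2.000 cm.

2.00 cm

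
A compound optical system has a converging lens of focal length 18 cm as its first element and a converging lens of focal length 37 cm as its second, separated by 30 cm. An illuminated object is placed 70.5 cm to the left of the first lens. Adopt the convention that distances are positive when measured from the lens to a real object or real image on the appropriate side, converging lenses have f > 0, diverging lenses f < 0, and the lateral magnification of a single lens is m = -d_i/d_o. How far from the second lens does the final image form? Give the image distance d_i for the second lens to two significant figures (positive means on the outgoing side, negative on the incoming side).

Lens 1: 1/d_i1 = 1/f_1 - 1/d_o1 = 1/18 - 1/70.5 = 0.04137 cm^-1, so d_i1 = 24.171 cm.
That image sits 5.829 cm in front of the second lens, so d_o2 = 5.829 cm.
Lens 2: 1/d_i2 = 1/f_2 - 1/d_o2 = 1/37 - 1/(5.829) = -0.14454 cm^-1, so d_i2 = -6.918 cm.

-6.9 cm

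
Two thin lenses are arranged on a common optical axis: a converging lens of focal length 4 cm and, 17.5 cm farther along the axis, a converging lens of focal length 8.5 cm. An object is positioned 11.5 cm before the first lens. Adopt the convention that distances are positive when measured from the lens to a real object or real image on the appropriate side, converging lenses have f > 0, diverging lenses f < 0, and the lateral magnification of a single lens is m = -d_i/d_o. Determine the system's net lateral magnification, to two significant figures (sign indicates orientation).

Applying the thin-lens equation to the first lens, 1/4 = 1/11.5 + 1/d_i1, which gives d_i1 = 6.133 cm.
Its lateral magnification is m_1 = -d_i1/d_o1 = -(6.133)/11.5 = -0.5333.
The intermediate image is 6.133 cm to the right of lens 1, so d_o2 = L - d_i1 = 17.5 - 6.133 = 11.367 cm.
Applying the thin-lens equation again with f_2 = 8.5 cm and d_o2 = 11.367 cm gives d_i2 = 33.703 cm.
m_2 = -(33.703)/(11.367) = -2.9651.
Total m = m_1 x m_2 = (-0.5333)(-2.9651) = 1.5814.

1.6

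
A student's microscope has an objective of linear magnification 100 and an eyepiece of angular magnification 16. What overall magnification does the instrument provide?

1600

The overall magnification of a compound microscope is the product of the objective and eyepiece magnifications:
M = M_obj x M_eye = 100 x 16 = 1600.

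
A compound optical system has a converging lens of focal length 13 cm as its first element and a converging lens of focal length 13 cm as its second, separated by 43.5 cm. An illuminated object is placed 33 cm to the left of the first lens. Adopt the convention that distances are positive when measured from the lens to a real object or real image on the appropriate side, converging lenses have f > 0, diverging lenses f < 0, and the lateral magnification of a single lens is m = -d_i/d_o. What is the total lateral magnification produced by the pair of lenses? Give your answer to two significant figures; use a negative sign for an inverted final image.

Applying the thin-lens equation to the first lens, 1/13 = 1/33 + 1/d_i1, which gives d_i1 = 21.450 cm.
Its lateral magnification is m_1 = -d_i1/d_o1 = -(21.450)/33 = -0.6500.
The intermediate image is 21.450 cm to the right of lens 1, so d_o2 = L - d_i1 = 43.5 - 21.450 = 22.050 cm.
Applying the thin-lens equation again with f_2 = 13 cm and d_o2 = 22.050 cm gives d_i2 = 31.674 cm.
m_2 = -(31.674)/(22.050) = -1.4365.
Overall magnification: m = m_1 m_2 = 0.9337.

0.93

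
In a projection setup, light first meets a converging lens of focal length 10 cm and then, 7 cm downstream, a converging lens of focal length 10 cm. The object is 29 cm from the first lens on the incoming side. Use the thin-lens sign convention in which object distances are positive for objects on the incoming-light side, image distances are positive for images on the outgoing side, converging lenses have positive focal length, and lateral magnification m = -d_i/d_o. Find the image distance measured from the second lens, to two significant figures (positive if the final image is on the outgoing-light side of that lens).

4.5 cm

First lens: d_i1 = 1/(1/10 - 1/29) = 15.263 cm.
Since 15.263 cm > 7 cm, the first image lies past the second lens and serves as a virtual object: d_o2 = L - d_i1 = -8.263 cm.
Second lens: d_i2 = 1/(1/10 - 1/(-8.263)) = 4.524 cm.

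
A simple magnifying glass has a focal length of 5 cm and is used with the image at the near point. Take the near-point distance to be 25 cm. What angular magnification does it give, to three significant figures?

M = 1 + D/f = 1 + 25/5 = 6.000.

6.00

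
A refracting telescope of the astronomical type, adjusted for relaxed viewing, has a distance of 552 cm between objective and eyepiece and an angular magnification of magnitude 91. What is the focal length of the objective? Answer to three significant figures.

In normal adjustment the tube length equals f_obj + f_eye and |M| = f_obj/f_eye.
So f_obj = 91 f_eye and 91 f_eye + f_eye = 552 cm, giving f_eye = 552/92 = 6.000 cm and f_obj = 546.000 cm.

546 cm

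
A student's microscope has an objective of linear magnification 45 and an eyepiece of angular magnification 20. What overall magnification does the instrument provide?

The overall magnification of a compound microscope is the product of the objective and eyepiece magnifications:
M = M_obj x M_eye = 45 x 20 = 900.

900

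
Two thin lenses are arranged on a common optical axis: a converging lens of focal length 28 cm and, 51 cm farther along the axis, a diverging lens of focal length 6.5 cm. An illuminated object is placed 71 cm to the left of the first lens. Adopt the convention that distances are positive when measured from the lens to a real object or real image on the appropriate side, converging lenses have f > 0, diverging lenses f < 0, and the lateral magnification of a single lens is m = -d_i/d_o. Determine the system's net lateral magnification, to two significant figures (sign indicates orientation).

-0.38

Applying the thin-lens equation to the first lens, 1/28 = 1/71 + 1/d_i1, which gives d_i1 = 46.233 cm.
Its lateral magnification is m_1 = -d_i1/d_o1 = -(46.233)/71 = -0.6512.
That image sits 4.767 cm in front of the second lens, so d_o2 = 4.767 cm.
Applying the thin-lens equation again with f_2 = -6.5 cm and d_o2 = 4.767 cm gives d_i2 = -2.750 cm.
m_2 = -(-2.750)/(4.767) = 0.5769.
Total m = m_1 x m_2 = (-0.6512)(0.5769) = -0.3756.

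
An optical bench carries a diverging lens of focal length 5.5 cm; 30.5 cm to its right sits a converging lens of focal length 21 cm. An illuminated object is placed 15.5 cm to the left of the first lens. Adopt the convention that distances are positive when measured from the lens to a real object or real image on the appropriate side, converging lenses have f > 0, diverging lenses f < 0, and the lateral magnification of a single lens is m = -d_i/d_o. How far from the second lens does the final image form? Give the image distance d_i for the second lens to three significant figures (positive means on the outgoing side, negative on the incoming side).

Lens 1: 1/d_i1 = 1/f_1 - 1/d_o1 = 1/(-5.5) - 1/15.5 = -0.24633 cm^-1, so d_i1 = -4.060 cm.
With d_i1 < 0 the first image is virtual and lies on the object side; the object distance for lens 2 is d_o2 = 30.5 - (-4.060) = 34.560 cm.
Lens 2: 1/d_i2 = 1/f_2 - 1/d_o2 = 1/21 - 1/(34.560) = 0.01868 cm^-1, so d_i2 = 53.523 cm.

53.5 cm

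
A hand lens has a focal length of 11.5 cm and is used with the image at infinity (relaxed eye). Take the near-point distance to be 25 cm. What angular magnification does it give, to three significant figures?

M = D/f = 25/11.5 = 2.174.

2.17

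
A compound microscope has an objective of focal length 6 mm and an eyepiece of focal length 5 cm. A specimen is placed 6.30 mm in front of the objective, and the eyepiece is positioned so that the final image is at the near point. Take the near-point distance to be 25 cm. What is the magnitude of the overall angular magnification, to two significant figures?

Convert to cm: f_obj = 6 mm = 0.6 cm; d_o = 6.30 mm = 0.63 cm.
Objective: 1/d_i = 1/f_obj - 1/d_o = 1/0.6 - 1/0.63 = 0.07937 cm^-1, so d_i = 12.600 cm.
m_obj = -d_i/d_o = -12.600/0.63 = -20.000.
Eyepiece angular magnification (image at near point): M_eye = 1 + D/f_e = 1 + 25/5 = 6.000.
Overall M = m_obj x M_eye = (-20.000)(6.000) = -120.00.
|M| = 120.00.

120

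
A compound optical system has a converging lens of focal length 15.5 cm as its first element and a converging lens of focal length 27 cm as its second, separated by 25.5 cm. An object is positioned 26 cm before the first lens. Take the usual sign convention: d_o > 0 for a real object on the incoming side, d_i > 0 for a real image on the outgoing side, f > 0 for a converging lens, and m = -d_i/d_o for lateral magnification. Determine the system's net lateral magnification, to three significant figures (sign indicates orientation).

-0.999

First lens: d_i1 = 1/(1/15.5 - 1/26) = 38.381 cm.
m_1 = -(38.381)/26 = -1.4762.
Since 38.381 cm > 25.5 cm, the first image lies past the second lens and serves as a virtual object: d_o2 = L - d_i1 = -12.881 cm.
Second lens: d_i2 = 1/(1/27 - 1/(-12.881)) = 8.721 cm.
m_2 = -(8.721)/(-12.881) = 0.6770.
Total m = m_1 x m_2 = (-1.4762)(0.6770) = -0.9994.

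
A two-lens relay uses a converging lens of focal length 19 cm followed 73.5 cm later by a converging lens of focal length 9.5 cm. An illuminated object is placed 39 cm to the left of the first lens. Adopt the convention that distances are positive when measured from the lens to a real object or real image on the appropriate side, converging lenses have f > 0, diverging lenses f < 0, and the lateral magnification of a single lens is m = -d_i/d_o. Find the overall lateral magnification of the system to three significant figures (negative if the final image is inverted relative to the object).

0.335

Applying the thin-lens equation to the first lens, 1/19 = 1/39 + 1/d_i1, which gives d_i1 = 37.050 cm.
Its lateral magnification is m_1 = -d_i1/d_o1 = -(37.050)/39 = -0.9500.
Object distance for lens 2: d_o2 = 73.5 - 37.050 = 36.450 cm.
Applying the thin-lens equation again with f_2 = 9.5 cm and d_o2 = 36.450 cm gives d_i2 = 12.849 cm.
m_2 = -(12.849)/(36.450) = -0.3525.
Overall magnification: m = m_1 m_2 = 0.3349.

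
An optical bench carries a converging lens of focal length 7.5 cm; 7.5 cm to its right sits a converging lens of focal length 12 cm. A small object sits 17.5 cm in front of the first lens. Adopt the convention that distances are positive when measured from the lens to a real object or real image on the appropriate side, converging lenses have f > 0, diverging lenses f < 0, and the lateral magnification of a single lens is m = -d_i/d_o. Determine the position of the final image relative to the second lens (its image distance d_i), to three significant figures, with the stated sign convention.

3.83 cm

First lens: d_i1 = 1/(1/7.5 - 1/17.5) = 13.125 cm.
This image would form 13.125 cm past lens 1, i.e. 5.625 cm beyond lens 2, so it is a virtual object for lens 2: d_o2 = 7.5 - 13.125 = -5.625 cm.
Second lens: d_i2 = 1/(1/12 - 1/(-5.625)) = 3.830 cm.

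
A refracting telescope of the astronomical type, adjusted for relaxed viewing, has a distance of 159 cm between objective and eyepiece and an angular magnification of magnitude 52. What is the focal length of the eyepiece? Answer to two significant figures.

In normal adjustment the tube length equals f_obj + f_eye and |M| = f_obj/f_eye.
So f_obj = 52 f_eye and 52 f_eye + f_eye = 159 cm, giving f_eye = 159/53 = 3.000 cm and f_obj = 156.000 cm.

3.0 cm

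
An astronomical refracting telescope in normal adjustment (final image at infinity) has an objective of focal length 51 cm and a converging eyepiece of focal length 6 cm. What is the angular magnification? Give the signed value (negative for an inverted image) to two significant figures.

M = -f_obj/f_eye = -51/(6) = -8.500.

-8.5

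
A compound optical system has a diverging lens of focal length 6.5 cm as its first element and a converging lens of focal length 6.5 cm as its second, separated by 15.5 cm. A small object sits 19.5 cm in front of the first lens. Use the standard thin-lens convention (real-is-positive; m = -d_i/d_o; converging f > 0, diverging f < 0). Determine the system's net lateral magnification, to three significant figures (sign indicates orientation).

Lens 1: 1/d_i1 = 1/f_1 - 1/d_o1 = 1/(-6.5) - 1/19.5 = -0.20513 cm^-1, so d_i1 = -4.875 cm.
m_1 = -(-4.875)/19.5 = 0.2500.
The intermediate image is virtual, 4.875 cm to the left of lens 1, so d_o2 = L - d_i1 = 15.5 - (-4.875) = 20.375 cm.
Lens 2: 1/d_i2 = 1/f_2 - 1/d_o2 = 1/6.5 - 1/(20.375) = 0.10477 cm^-1, so d_i2 = 9.545 cm.
m_2 = -(9.545)/(20.375) = -0.4685.
The system's lateral magnification is m_1 m_2 = (0.2500)(-0.4685) = -0.1171.

-0.117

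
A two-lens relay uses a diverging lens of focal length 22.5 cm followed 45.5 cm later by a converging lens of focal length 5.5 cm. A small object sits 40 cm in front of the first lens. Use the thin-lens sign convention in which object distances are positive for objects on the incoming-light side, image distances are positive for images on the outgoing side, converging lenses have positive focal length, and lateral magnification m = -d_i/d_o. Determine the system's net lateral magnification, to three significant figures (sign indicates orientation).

-0.0364

Lens 1: 1/d_i1 = 1/f_1 - 1/d_o1 = 1/(-22.5) - 1/40 = -0.06944 cm^-1, so d_i1 = -14.400 cm.
m_1 = -(-14.400)/40 = 0.3600.
The intermediate image is virtual, 14.400 cm to the left of lens 1, so d_o2 = L - d_i1 = 45.5 - (-14.400) = 59.900 cm.
Lens 2: 1/d_i2 = 1/f_2 - 1/d_o2 = 1/5.5 - 1/(59.900) = 0.16512 cm^-1, so d_i2 = 6.056 cm.
m_2 = -(6.056)/(59.900) = -0.1011.
Total m = m_1 x m_2 = (0.3600)(-0.1011) = -0.0364.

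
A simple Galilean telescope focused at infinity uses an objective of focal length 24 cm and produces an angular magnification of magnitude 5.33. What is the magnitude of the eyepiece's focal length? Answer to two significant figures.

4.5 cm

|M| = f_obj/|f_eye|, so |f_eye| = f_obj/|M| = 24/5.33 = 4.503 cm.
(The eyepiece is diverging, so its signed focal length is -4.503 cm.)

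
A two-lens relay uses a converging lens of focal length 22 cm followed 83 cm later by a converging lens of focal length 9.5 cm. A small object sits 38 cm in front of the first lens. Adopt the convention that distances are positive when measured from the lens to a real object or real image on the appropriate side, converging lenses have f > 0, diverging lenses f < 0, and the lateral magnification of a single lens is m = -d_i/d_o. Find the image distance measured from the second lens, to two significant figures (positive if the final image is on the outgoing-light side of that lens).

14 cm

First lens: d_i1 = 1/(1/22 - 1/38) = 52.250 cm.
The intermediate image is 52.250 cm to the right of lens 1, so d_o2 = L - d_i1 = 83 - 52.250 = 30.750 cm.
Second lens: d_i2 = 1/(1/9.5 - 1/(30.750)) = 13.747 cm.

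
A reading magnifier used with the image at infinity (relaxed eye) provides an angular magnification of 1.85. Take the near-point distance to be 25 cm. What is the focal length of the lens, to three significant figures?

For the image at infinity, M = D/f.
f = D/M = 25/1.85 = 13.514 cm.

13.5 cm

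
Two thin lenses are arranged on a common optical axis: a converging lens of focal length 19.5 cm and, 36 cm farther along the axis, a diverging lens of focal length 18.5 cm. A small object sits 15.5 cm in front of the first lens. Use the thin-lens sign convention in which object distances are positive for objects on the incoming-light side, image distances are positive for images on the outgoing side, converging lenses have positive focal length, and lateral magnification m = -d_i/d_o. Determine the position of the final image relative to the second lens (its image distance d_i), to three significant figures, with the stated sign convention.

-15.9 cm

Lens 1: 1/d_i1 = 1/f_1 - 1/d_o1 = 1/19.5 - 1/15.5 = -0.01323 cm^-1, so d_i1 = -75.562 cm.
With d_i1 < 0 the first image is virtual and lies on the object side; the object distance for lens 2 is d_o2 = 36 - (-75.562) = 111.562 cm.
Lens 2: 1/d_i2 = 1/f_2 - 1/d_o2 = 1/(-18.5) - 1/(111.562) = -0.06302 cm^-1, so d_i2 = -15.869 cm.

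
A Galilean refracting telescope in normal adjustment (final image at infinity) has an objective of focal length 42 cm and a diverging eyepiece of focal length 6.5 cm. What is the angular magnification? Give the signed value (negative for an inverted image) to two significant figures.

M = -f_obj/f_eye = -42/(-6.5) = 6.462.

6.5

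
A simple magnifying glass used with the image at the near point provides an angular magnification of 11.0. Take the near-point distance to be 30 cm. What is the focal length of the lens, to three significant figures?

3.00 cm

For the image at the near point, M = 1 + D/f.
f = D/(M - 1) = 30/(11.0 - 1) = 3.000 cm.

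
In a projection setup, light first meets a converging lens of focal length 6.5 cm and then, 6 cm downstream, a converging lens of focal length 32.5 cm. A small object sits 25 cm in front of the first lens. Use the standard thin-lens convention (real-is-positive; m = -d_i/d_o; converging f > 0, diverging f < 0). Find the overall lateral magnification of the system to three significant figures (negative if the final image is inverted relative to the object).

First lens: d_i1 = 1/(1/6.5 - 1/25) = 8.784 cm.
m_1 = -(8.784)/25 = -0.3514.
This image would form 8.784 cm past lens 1, i.e. 2.784 cm beyond lens 2, so it is a virtual object for lens 2: d_o2 = 6 - 8.784 = -2.784 cm.
Second lens: d_i2 = 1/(1/32.5 - 1/(-2.784)) = 2.564 cm.
m_2 = -(2.564)/(-2.784) = 0.9211.
Total m = m_1 x m_2 = (-0.3514)(0.9211) = -0.3236.

-0.324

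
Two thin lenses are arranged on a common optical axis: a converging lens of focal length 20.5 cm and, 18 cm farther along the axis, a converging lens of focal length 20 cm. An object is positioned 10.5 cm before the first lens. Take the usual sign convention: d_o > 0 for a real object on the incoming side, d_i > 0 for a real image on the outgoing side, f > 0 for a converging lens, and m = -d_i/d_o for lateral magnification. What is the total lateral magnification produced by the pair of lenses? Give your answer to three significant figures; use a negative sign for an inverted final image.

Lens 1: 1/d_i1 = 1/f_1 - 1/d_o1 = 1/20.5 - 1/10.5 = -0.04646 cm^-1, so d_i1 = -21.525 cm.
m_1 = -(-21.525)/10.5 = 2.0500.
With d_i1 < 0 the first image is virtual and lies on the object side; the object distance for lens 2 is d_o2 = 18 - (-21.525) = 39.525 cm.
Lens 2: 1/d_i2 = 1/f_2 - 1/d_o2 = 1/20 - 1/(39.525) = 0.02470 cm^-1, so d_i2 = 40.487 cm.
m_2 = -(40.487)/(39.525) = -1.0243.
Total m = m_1 x m_2 = (2.0500)(-1.0243) = -2.0999.

-2.10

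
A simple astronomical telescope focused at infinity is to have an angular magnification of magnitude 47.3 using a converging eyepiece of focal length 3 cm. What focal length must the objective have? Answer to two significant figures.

|M| = f_obj/|f_eye|, so f_obj = |M| x |f_eye| = 47.3 x 3 = 141.900 cm.

140 cm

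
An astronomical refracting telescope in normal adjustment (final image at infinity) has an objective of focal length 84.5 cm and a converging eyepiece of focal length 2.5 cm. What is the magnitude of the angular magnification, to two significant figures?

34

|M| = f_obj/|f_eye| = 84.5/2.5 = 33.800.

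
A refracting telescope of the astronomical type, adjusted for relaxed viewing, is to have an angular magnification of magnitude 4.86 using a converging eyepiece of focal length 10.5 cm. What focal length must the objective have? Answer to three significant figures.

51.0 cm

|M| = f_obj/|f_eye|, so f_obj = |M| x |f_eye| = 4.86 x 10.5 = 51.030 cm.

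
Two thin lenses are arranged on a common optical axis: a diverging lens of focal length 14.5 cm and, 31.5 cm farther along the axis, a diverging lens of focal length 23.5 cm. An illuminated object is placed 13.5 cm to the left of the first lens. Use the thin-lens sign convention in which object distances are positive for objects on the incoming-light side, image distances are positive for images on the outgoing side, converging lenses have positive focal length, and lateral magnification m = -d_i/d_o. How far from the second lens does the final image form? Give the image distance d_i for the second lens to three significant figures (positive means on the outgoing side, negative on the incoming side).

First lens: d_i1 = 1/(1/(-14.5) - 1/13.5) = -6.991 cm.
The intermediate image is virtual, 6.991 cm to the left of lens 1, so d_o2 = L - d_i1 = 31.5 - (-6.991) = 38.491 cm.
Second lens: d_i2 = 1/(1/(-23.5) - 1/(38.491)) = -14.591 cm.

-14.6 cm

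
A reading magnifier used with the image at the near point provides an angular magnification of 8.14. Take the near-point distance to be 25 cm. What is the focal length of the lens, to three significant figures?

For the image at the near point, M = 1 + D/f.
f = D/(M - 1) = 25/(8.14 - 1) = 3.501 cm.

3.50 cm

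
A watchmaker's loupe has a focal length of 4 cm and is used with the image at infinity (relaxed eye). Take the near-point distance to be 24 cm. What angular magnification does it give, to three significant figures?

M = D/f = 24/4 = 6.000.

6.00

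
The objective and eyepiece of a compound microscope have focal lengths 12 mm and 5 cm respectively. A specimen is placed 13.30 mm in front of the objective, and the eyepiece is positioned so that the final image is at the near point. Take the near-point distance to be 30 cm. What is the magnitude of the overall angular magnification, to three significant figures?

64.6

Convert to cm: f_obj = 12 mm = 1.2 cm; d_o = 13.30 mm = 1.33 cm.
Objective: 1/d_i = 1/f_obj - 1/d_o = 1/1.2 - 1/1.33 = 0.08145 cm^-1, so d_i = 12.277 cm.
m_obj = -d_i/d_o = -12.277/1.33 = -9.231.
Eyepiece angular magnification (image at near point): M_eye = 1 + D/f_e = 1 + 30/5 = 7.000.
Overall M = m_obj x M_eye = (-9.231)(7.000) = -64.62.
|M| = 64.62.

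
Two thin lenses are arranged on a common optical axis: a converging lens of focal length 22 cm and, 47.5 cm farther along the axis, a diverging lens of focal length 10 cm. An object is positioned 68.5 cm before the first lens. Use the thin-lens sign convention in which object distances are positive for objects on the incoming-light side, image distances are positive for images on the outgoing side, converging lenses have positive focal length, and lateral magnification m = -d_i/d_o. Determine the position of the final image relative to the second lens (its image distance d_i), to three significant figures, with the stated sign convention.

-6.01 cm

Applying the thin-lens equation to the first lens, 1/22 = 1/68.5 + 1/d_i1, which gives d_i1 = 32.409 cm.
Object distance for lens 2: d_o2 = 47.5 - 32.409 = 15.091 cm.
Applying the thin-lens equation again with f_2 = -10 cm and d_o2 = 15.091 cm gives d_i2 = -6.015 cm.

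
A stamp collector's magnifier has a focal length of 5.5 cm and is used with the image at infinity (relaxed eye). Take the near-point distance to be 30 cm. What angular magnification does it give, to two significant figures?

5.5

M = D/f = 30/5.5 = 5.455.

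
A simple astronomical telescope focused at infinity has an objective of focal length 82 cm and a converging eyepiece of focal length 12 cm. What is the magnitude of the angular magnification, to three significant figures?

|M| = f_obj/|f_eye| = 82/12 = 6.833.

6.83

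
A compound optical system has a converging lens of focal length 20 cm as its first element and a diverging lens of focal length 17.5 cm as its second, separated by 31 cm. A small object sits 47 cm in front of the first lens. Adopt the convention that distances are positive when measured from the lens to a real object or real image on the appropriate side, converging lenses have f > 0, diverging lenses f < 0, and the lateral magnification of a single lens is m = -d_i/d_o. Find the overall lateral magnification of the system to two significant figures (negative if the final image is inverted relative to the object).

-0.95

Applying the thin-lens equation to the first lens, 1/20 = 1/47 + 1/d_i1, which gives d_i1 = 34.815 cm.
Its lateral magnification is m_1 = -d_i1/d_o1 = -(34.815)/47 = -0.7407.
Since 34.815 cm > 31 cm, the first image lies past the second lens and serves as a virtual object: d_o2 = L - d_i1 = -3.815 cm.
Applying the thin-lens equation again with f_2 = -17.5 cm and d_o2 = -3.815 cm gives d_i2 = 4.878 cm.
m_2 = -(4.878)/(-3.815) = 1.2788.
The system's lateral magnification is m_1 m_2 = (-0.7407)(1.2788) = -0.9472.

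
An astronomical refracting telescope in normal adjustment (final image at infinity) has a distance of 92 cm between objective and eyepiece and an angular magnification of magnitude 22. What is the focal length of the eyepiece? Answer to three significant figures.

In normal adjustment the tube length equals f_obj + f_eye and |M| = f_obj/f_eye.
So f_obj = 22 f_eye and 22 f_eye + f_eye = 92 cm, giving f_eye = 92/23 = 4.000 cm and f_obj = 88.000 cm.

4.00 cm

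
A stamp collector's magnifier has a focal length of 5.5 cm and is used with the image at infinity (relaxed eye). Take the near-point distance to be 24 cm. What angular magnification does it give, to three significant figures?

4.36

M = D/f = 24/5.5 = 4.364.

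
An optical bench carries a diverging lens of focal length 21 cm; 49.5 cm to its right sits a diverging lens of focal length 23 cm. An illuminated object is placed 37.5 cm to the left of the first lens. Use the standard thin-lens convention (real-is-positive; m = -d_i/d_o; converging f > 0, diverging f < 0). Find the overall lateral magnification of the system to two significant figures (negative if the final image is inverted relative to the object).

Applying the thin-lens equation to the first lens, 1/(-21) = 1/37.5 + 1/d_i1, which gives d_i1 = -13.462 cm.
Its lateral magnification is m_1 = -d_i1/d_o1 = -(-13.462)/37.5 = 0.3590.
The intermediate image is virtual, 13.462 cm to the left of lens 1, so d_o2 = L - d_i1 = 49.5 - (-13.462) = 62.962 cm.
Applying the thin-lens equation again with f_2 = -23 cm and d_o2 = 62.962 cm gives d_i2 = -16.846 cm.
m_2 = -(-16.846)/(62.962) = 0.2676.
Total m = m_1 x m_2 = (0.3590)(0.2676) = 0.0960.

0.096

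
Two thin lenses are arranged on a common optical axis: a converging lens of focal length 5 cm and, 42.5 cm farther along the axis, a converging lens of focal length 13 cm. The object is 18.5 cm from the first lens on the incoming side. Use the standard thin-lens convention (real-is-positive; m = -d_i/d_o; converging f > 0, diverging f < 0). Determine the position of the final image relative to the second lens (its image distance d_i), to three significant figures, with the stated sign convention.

20.5 cm

First lens: d_i1 = 1/(1/5 - 1/18.5) = 6.852 cm.
Object distance for lens 2: d_o2 = 42.5 - 6.852 = 35.648 cm.
Second lens: d_i2 = 1/(1/13 - 1/(35.648)) = 20.462 cm.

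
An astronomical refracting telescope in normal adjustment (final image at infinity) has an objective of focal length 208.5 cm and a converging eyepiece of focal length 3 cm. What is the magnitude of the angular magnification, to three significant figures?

69.5

|M| = f_obj/|f_eye| = 208.5/3 = 69.500.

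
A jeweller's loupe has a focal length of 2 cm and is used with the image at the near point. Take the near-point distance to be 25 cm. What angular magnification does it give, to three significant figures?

13.5

M = 1 + D/f = 1 + 25/2 = 13.500.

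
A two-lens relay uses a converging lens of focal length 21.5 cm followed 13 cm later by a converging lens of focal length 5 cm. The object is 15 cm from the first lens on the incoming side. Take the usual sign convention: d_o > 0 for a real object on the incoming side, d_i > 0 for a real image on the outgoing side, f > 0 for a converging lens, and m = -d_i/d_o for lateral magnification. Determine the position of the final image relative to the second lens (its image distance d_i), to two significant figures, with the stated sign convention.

Applying the thin-lens equation to the first lens, 1/21.5 = 1/15 + 1/d_i1, which gives d_i1 = -49.615 cm.
The intermediate image is virtual, 49.615 cm to the left of lens 1, so d_o2 = L - d_i1 = 13 - (-49.615) = 62.615 cm.
Applying the thin-lens equation again with f_2 = 5 cm and d_o2 = 62.615 cm gives d_i2 = 5.434 cm.

5.4 cm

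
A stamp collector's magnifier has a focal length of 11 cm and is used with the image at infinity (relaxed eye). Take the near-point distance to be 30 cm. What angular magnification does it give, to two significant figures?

2.7

M = D/f = 30/11 = 2.727.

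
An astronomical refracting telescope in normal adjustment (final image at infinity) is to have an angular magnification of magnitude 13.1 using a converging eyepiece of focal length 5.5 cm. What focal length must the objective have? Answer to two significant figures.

72 cm

|M| = f_obj/|f_eye|, so f_obj = |M| x |f_eye| = 13.1 x 5.5 = 72.050 cm.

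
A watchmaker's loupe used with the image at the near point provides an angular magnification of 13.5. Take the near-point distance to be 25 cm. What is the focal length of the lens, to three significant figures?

For the image at the near point, M = 1 + D/f.
f = D/(M - 1) = 25/(13.5 - 1) = 2.000 cm.

2.00 cm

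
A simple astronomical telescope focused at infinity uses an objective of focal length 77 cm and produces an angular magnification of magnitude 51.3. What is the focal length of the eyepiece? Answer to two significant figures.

|M| = f_obj/f_eye, so f_eye = f_obj/|M| = 77/51.3 = 1.501 cm.

1.5 cm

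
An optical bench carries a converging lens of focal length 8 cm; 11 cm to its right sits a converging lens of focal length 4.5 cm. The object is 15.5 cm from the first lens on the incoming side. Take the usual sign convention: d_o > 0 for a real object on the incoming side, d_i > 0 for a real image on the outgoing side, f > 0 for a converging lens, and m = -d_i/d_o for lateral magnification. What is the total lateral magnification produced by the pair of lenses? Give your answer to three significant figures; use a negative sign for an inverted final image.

-0.478

Lens 1: 1/d_i1 = 1/f_1 - 1/d_o1 = 1/8 - 1/15.5 = 0.06048 cm^-1, so d_i1 = 16.533 cm.
m_1 = -(16.533)/15.5 = -1.0667.
Since 16.533 cm > 11 cm, the first image lies past the second lens and serves as a virtual object: d_o2 = L - d_i1 = -5.533 cm.
Lens 2: 1/d_i2 = 1/f_2 - 1/d_o2 = 1/4.5 - 1/(-5.533) = 0.40295 cm^-1, so d_i2 = 2.482 cm.
m_2 = -(2.482)/(-5.533) = 0.4485.
Overall magnification: m = m_1 m_2 = -0.4784.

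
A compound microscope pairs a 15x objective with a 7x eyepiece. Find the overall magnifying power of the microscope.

105

The overall magnification of a compound microscope is the product of the objective and eyepiece magnifications:
M = M_obj x M_eye = 15 x 7 = 105.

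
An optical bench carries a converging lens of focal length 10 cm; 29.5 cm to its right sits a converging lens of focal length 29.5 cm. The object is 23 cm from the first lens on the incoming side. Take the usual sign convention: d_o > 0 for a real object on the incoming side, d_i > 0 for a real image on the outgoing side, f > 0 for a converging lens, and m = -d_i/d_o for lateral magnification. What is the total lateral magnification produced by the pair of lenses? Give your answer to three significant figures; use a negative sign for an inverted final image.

First lens: d_i1 = 1/(1/10 - 1/23) = 17.692 cm.
m_1 = -(17.692)/23 = -0.7692.
Object distance for lens 2: d_o2 = 29.5 - 17.692 = 11.808 cm.
Second lens: d_i2 = 1/(1/29.5 - 1/(11.808)) = -19.688 cm.
m_2 = -(-19.688)/(11.808) = 1.6674.
Total m = m_1 x m_2 = (-0.7692)(1.6674) = -1.2826.

-1.28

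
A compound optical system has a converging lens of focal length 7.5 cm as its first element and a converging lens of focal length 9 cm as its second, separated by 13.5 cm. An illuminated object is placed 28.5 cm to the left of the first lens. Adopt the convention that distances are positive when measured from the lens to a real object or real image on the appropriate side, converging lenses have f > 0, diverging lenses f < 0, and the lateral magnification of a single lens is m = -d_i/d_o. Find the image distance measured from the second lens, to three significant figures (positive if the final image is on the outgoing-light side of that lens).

-5.26 cm

Applying the thin-lens equation to the first lens, 1/7.5 = 1/28.5 + 1/d_i1, which gives d_i1 = 10.179 cm.
The intermediate image is 10.179 cm to the right of lens 1, so d_o2 = L - d_i1 = 13.5 - 10.179 = 3.321 cm.
Applying the thin-lens equation again with f_2 = 9 cm and d_o2 = 3.321 cm gives d_i2 = -5.264 cm.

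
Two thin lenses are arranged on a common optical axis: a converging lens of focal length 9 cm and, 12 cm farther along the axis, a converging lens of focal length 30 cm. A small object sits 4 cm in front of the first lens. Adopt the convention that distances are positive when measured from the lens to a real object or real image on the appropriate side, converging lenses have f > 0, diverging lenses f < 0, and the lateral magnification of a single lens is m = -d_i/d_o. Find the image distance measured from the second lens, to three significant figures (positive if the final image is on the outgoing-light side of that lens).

Lens 1: 1/d_i1 = 1/f_1 - 1/d_o1 = 1/9 - 1/4 = -0.13889 cm^-1, so d_i1 = -7.200 cm.
With d_i1 < 0 the first image is virtual and lies on the object side; the object distance for lens 2 is d_o2 = 12 - (-7.200) = 19.200 cm.
Lens 2: 1/d_i2 = 1/f_2 - 1/d_o2 = 1/30 - 1/(19.200) = -0.01875 cm^-1, so d_i2 = -53.333 cm.

-53.3 cm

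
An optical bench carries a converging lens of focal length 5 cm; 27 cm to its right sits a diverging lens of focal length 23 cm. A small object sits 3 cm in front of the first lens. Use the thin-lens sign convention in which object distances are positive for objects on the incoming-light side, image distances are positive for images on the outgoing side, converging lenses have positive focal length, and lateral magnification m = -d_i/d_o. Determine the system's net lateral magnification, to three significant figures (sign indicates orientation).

1.00

Applying the thin-lens equation to the first lens, 1/5 = 1/3 + 1/d_i1, which gives d_i1 = -7.500 cm.
Its lateral magnification is m_1 = -d_i1/d_o1 = -(-7.500)/3 = 2.5000.
The intermediate image is virtual, 7.500 cm to the left of lens 1, so d_o2 = L - d_i1 = 27 - (-7.500) = 34.500 cm.
Applying the thin-lens equation again with f_2 = -23 cm and d_o2 = 34.500 cm gives d_i2 = -13.800 cm.
m_2 = -(-13.800)/(34.500) = 0.4000.
The system's lateral magnification is m_1 m_2 = (2.5000)(0.4000) = 1.0000.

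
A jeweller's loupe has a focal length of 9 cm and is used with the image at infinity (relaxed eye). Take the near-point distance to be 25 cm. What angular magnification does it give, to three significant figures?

M = D/f = 25/9 = 2.778.

2.78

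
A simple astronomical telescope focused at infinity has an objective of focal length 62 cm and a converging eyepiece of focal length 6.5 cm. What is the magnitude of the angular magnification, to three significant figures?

9.54

|M| = f_obj/|f_eye| = 62/6.5 = 9.538.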